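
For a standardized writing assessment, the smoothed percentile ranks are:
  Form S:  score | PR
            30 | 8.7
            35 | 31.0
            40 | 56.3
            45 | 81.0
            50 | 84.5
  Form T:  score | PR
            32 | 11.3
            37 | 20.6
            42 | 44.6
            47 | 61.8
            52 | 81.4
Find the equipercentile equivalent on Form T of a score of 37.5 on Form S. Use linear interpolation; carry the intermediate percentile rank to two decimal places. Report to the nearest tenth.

41.8

PR of 37.5 on Form S: 31.0 + (37.5 − 35)/(40 − 35) × (56.3 − 31.0) = 43.65
On Form T, PR 43.65 falls between score 37 (PR 20.6) and 42 (PR 44.6).
Interpolate: 37 + (43.65 − 20.6)/(44.6 − 20.6) × (42 − 37) = 41.8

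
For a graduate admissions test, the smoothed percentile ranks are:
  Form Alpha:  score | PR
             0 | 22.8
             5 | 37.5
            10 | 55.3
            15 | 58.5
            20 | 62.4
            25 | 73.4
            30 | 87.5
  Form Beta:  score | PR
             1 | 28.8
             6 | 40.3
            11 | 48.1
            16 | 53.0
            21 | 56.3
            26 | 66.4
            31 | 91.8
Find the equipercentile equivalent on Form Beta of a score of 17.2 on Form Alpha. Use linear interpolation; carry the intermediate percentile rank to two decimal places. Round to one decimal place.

PR of 17.2 on Form Alpha: 58.5 + (17.2 − 15)/(20 − 15) × (62.4 − 58.5) = 60.22
On Form Beta, PR 60.22 falls between score 21 (PR 56.3) and 26 (PR 66.4).
Interpolate: 21 + (60.22 − 56.3)/(66.4 − 56.3) × (26 − 21) = 22.9

22.9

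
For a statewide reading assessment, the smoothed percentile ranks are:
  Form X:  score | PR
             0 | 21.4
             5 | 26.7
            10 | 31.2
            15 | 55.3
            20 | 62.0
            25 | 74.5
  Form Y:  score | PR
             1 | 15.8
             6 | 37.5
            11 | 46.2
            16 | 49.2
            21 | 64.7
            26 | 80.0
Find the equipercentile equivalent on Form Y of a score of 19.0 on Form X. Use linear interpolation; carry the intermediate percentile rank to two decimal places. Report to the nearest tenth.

PR of 19.0 on Form X: 55.3 + (19.0 − 15)/(20 − 15) × (62.0 − 55.3) = 60.66
On Form Y, PR 60.66 falls between score 16 (PR 49.2) and 21 (PR 64.7).
Interpolate: 16 + (60.66 − 49.2)/(64.7 − 49.2) × (21 − 16) = 19.7

19.7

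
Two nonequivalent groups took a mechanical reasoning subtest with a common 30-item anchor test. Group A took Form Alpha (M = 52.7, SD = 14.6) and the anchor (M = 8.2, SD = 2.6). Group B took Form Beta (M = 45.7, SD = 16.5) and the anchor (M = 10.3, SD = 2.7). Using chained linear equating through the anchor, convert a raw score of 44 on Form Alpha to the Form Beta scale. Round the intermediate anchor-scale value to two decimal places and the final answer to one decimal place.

Form Alpha → anchor (Group A): v = (2.6/14.6)(44 − 52.7) + 8.2 = 6.65
anchor → Form Beta (Group B): y = (16.5/2.7)(6.65 − 10.3) + 45.7 = 23.4

23.4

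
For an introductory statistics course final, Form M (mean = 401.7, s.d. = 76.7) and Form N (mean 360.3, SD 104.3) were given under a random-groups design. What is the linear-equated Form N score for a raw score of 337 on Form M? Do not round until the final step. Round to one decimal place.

Linear equating: y = (SD_Y/SD_X)(x − M_X) + M_Y
y = (104.3/76.7)(337 − 401.7) + 360.3
y = 1.359844 × -64.7 + 360.3 = -87.9819 + 360.3 = 272.3

272.3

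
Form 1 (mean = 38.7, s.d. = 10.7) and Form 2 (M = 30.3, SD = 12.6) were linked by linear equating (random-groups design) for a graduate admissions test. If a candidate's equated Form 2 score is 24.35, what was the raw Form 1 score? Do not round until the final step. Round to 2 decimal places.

33.65

Invert y = (SD_Y/SD_X)(x − M_X) + M_Y:
x = (SD_X/SD_Y)(y − M_Y) + M_X = (10.7/12.6)(24.35 − 30.3) + 38.7
x = 0.849206 × -5.950 + 38.7 = 33.65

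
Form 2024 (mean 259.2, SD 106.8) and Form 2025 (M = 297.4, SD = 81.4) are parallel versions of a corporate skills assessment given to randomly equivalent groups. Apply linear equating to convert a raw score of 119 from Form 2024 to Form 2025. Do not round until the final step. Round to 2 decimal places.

Linear equating: y = (SD_Y/SD_X)(x − M_X) + M_Y
y = (81.4/106.8)(119 − 259.2) + 297.4
y = 0.762172 × -140.2 + 297.4 = -106.8566 + 297.4 = 190.54

190.54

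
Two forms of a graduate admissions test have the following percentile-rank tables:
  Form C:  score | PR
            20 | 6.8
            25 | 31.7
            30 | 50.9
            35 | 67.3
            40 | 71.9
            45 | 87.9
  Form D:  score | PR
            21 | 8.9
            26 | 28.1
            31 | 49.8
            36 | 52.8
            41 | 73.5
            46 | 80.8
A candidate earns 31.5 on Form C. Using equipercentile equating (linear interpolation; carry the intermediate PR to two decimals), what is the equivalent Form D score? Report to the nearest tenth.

PR of 31.5 on Form C: 50.9 + (31.5 − 30)/(35 − 30) × (67.3 − 50.9) = 55.82
On Form D, PR 55.82 falls between score 36 (PR 52.8) and 41 (PR 73.5).
Interpolate: 36 + (55.82 − 52.8)/(73.5 − 52.8) × (41 − 36) = 36.7

36.7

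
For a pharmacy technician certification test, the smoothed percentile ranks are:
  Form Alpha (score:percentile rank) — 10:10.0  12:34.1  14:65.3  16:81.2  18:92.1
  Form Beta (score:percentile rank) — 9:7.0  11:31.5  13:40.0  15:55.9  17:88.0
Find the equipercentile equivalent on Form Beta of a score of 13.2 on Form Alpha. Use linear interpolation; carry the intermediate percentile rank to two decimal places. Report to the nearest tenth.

14.6

PR of 13.2 on Form Alpha: 34.1 + (13.2 − 12)/(14 − 12) × (65.3 − 34.1) = 52.82
On Form Beta, PR 52.82 falls between score 13 (PR 40.0) and 15 (PR 55.9).
Interpolate: 13 + (52.82 − 40.0)/(55.9 − 40.0) × (15 − 13) = 14.6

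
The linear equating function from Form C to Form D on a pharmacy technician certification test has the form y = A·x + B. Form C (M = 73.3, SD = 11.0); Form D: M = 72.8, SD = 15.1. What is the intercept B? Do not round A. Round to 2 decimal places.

A = SD_Y / SD_X = 15.1 / 11.0 = 1.372727
B = M_Y − A·M_X = 72.8 − 1.372727 × 73.3 = -27.82

-27.82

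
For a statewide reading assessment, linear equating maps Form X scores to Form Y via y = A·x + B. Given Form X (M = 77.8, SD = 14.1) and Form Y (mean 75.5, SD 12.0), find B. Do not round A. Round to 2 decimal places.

A = SD_Y / SD_X = 12.0 / 14.1 = 0.851064
B = M_Y − A·M_X = 75.5 − 0.851064 × 77.8 = 9.29

9.29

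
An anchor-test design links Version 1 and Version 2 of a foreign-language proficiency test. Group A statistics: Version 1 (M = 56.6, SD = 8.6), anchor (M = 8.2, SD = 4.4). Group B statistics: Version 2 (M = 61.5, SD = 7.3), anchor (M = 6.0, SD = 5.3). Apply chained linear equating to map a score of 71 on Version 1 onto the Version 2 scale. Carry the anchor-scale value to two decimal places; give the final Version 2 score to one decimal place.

Version 1 → anchor (Group A): v = (4.4/8.6)(71 − 56.6) + 8.2 = 15.57
anchor → Version 2 (Group B): y = (7.3/5.3)(15.57 − 6.0) + 61.5 = 74.7

74.7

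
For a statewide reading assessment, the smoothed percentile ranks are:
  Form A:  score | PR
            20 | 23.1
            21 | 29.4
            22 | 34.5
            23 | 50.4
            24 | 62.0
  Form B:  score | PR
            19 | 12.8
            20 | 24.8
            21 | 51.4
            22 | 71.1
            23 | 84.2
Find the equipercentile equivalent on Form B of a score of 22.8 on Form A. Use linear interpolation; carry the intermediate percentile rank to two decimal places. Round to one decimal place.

PR of 22.8 on Form A: 34.5 + (22.8 − 22)/(23 − 22) × (50.4 − 34.5) = 47.22
On Form B, PR 47.22 falls between score 20 (PR 24.8) and 21 (PR 51.4).
Interpolate: 20 + (47.22 − 24.8)/(51.4 − 24.8) × (21 − 20) = 20.8

20.8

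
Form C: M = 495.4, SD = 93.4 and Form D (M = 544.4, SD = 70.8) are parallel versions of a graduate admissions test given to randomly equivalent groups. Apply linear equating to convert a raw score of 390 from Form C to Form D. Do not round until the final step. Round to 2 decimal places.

464.50

Linear equating: y = (SD_Y/SD_X)(x − M_X) + M_Y
y = (70.8/93.4)(390 − 495.4) + 544.4
y = 0.758030 × -105.4 + 544.4 = -79.8964 + 544.4 = 464.50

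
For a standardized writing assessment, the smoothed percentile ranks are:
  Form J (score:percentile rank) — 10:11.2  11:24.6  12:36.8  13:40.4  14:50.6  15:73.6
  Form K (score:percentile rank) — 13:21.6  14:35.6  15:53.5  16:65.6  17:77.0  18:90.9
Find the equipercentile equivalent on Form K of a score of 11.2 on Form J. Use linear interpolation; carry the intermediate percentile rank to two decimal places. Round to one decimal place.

13.4

PR of 11.2 on Form J: 24.6 + (11.2 − 11)/(12 − 11) × (36.8 − 24.6) = 27.04
On Form K, PR 27.04 falls between score 13 (PR 21.6) and 14 (PR 35.6).
Interpolate: 13 + (27.04 − 21.6)/(35.6 − 21.6) × (14 − 13) = 13.4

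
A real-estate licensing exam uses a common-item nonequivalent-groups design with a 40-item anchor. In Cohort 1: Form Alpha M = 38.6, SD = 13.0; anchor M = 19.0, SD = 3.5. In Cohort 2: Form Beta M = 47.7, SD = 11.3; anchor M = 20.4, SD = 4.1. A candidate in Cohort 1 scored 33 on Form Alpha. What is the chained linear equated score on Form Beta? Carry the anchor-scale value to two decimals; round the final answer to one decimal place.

39.7

Form Alpha → anchor (Cohort 1): v = (3.5/13.0)(33 − 38.6) + 19.0 = 17.49
anchor → Form Beta (Cohort 2): y = (11.3/4.1)(17.49 − 20.4) + 47.7 = 39.7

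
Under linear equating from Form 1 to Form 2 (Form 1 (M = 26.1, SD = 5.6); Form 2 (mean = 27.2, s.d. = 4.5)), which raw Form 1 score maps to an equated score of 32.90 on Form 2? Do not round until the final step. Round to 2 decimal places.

Invert y = (SD_Y/SD_X)(x − M_X) + M_Y:
x = (SD_X/SD_Y)(y − M_Y) + M_X = (5.6/4.5)(32.90 − 27.2) + 26.1
x = 1.244444 × 5.700 + 26.1 = 33.19

33.19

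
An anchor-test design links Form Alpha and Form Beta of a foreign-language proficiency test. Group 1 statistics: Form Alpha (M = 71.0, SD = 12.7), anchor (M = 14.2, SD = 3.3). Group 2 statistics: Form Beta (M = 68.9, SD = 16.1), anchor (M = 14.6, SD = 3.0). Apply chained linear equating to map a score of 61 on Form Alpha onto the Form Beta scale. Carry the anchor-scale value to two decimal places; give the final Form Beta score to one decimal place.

Form Alpha → anchor (Group 1): v = (3.3/12.7)(61 − 71.0) + 14.2 = 11.60
anchor → Form Beta (Group 2): y = (16.1/3.0)(11.60 − 14.6) + 68.9 = 52.8

52.8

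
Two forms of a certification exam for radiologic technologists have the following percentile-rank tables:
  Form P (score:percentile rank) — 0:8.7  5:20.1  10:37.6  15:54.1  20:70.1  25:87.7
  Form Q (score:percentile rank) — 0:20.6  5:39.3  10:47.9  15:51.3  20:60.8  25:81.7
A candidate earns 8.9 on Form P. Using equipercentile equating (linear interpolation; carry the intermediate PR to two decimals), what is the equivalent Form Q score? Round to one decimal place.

PR of 8.9 on Form P: 20.1 + (8.9 − 5)/(10 − 5) × (37.6 − 20.1) = 33.75
On Form Q, PR 33.75 falls between score 0 (PR 20.6) and 5 (PR 39.3).
Interpolate: 0 + (33.75 − 20.6)/(39.3 − 20.6) × (5 − 0) = 3.5

3.5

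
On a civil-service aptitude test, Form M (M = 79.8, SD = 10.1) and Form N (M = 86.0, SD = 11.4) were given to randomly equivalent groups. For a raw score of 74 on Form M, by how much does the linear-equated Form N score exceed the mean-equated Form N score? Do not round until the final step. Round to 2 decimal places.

-0.75

Mean-equated: 74 + (86.0 − 79.8) = 80.20
Linear-equated: (11.4/10.1)(74 − 79.8) + 86.0 = 79.453
Difference = 79.453 − 80.20 = -0.75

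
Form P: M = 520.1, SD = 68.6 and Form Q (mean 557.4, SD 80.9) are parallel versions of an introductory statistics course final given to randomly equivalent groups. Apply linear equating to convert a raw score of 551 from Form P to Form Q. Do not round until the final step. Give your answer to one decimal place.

Linear equating: y = (SD_Y/SD_X)(x − M_X) + M_Y
y = (80.9/68.6)(551 − 520.1) + 557.4
y = 1.179300 × 30.9 + 557.4 = 36.4404 + 557.4 = 593.8

593.8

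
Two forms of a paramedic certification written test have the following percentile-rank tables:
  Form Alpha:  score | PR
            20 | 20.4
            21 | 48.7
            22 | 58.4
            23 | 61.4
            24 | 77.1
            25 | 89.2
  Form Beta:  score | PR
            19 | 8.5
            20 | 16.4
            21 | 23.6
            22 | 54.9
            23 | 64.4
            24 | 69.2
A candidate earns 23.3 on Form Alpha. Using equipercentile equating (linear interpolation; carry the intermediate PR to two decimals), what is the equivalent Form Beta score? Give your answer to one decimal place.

23.4

PR of 23.3 on Form Alpha: 61.4 + (23.3 − 23)/(24 − 23) × (77.1 − 61.4) = 66.11
On Form Beta, PR 66.11 falls between score 23 (PR 64.4) and 24 (PR 69.2).
Interpolate: 23 + (66.11 − 64.4)/(69.2 − 64.4) × (24 − 23) = 23.4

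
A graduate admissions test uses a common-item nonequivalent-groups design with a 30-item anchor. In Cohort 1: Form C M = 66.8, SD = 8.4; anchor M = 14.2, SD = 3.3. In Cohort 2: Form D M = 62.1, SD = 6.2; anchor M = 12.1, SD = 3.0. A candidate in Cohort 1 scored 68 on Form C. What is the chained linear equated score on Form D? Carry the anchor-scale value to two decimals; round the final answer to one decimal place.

Form C → anchor (Cohort 1): v = (3.3/8.4)(68 − 66.8) + 14.2 = 14.67
anchor → Form D (Cohort 2): y = (6.2/3.0)(14.67 − 12.1) + 62.1 = 67.4

67.4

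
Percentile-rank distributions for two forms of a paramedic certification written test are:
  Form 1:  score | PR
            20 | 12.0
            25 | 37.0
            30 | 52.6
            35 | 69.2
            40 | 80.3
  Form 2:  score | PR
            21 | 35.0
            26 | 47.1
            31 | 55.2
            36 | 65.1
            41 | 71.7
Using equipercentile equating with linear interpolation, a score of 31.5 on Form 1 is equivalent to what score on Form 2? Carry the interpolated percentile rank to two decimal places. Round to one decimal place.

32.2

PR of 31.5 on Form 1: 52.6 + (31.5 − 30)/(35 − 30) × (69.2 − 52.6) = 57.58
On Form 2, PR 57.58 falls between score 31 (PR 55.2) and 36 (PR 65.1).
Interpolate: 31 + (57.58 − 55.2)/(65.1 − 55.2) × (36 − 31) = 32.2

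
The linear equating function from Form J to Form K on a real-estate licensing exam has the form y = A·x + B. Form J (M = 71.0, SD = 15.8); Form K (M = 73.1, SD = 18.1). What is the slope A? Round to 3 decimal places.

1.146

A = SD_Y / SD_X = 18.1 / 15.8 = 1.146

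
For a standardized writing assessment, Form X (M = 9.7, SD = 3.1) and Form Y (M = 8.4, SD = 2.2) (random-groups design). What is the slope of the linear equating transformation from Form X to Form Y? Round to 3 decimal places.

0.710

A = SD_Y / SD_X = 2.2 / 3.1 = 0.710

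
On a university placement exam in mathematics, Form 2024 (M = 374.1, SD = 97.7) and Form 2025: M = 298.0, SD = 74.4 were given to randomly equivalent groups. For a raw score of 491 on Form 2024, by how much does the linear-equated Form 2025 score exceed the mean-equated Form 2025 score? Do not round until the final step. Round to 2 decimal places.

Mean-equated: 491 + (298.0 − 374.1) = 414.90
Linear-equated: (74.4/97.7)(491 − 374.1) + 298.0 = 387.021
Difference = 387.021 − 414.90 = -27.88

-27.88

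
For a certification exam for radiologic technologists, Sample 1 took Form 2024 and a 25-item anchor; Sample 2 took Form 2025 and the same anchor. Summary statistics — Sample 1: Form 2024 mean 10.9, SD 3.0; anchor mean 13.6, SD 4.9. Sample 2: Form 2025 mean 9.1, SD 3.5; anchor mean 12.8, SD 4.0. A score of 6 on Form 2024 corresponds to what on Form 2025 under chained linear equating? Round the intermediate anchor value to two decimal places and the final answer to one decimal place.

2.8

Form 2024 → anchor (Sample 1): v = (4.9/3.0)(6 − 10.9) + 13.6 = 5.60
anchor → Form 2025 (Sample 2): y = (3.5/4.0)(5.60 − 12.8) + 9.1 = 2.8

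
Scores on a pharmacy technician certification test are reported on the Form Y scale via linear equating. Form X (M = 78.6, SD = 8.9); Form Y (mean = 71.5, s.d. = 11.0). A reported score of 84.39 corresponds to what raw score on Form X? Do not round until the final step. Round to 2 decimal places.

Invert y = (SD_Y/SD_X)(x − M_X) + M_Y:
x = (SD_X/SD_Y)(y − M_Y) + M_X = (8.9/11.0)(84.39 − 71.5) + 78.6
x = 0.809091 × 12.890 + 78.6 = 89.03

89.03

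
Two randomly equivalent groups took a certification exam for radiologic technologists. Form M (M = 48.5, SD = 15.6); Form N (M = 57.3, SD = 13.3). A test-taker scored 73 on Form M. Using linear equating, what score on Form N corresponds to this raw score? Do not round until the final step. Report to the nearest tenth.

78.2

Linear equating: y = (SD_Y/SD_X)(x − M_X) + M_Y
y = (13.3/15.6)(73 − 48.5) + 57.3
y = 0.852564 × 24.5 + 57.3 = 20.8878 + 57.3 = 78.2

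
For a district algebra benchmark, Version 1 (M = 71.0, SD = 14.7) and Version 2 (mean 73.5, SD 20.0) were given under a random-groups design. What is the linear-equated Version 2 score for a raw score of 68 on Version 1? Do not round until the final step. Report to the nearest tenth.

69.4

Linear equating: y = (SD_Y/SD_X)(x − M_X) + M_Y
y = (20.0/14.7)(68 − 71.0) + 73.5
y = 1.360544 × -3.0 + 73.5 = -4.0816 + 73.5 = 69.4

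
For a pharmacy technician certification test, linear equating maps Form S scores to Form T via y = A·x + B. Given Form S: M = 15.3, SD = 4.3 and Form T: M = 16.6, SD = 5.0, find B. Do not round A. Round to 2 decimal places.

-1.19

A = SD_Y / SD_X = 5.0 / 4.3 = 1.162791
B = M_Y − A·M_X = 16.6 − 1.162791 × 15.3 = -1.19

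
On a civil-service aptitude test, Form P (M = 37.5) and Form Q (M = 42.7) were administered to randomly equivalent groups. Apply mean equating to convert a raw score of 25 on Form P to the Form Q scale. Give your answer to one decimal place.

Mean equating: y = x + (M_Y − M_X) = 25 + (42.7 − 37.5) = 30.2

30.2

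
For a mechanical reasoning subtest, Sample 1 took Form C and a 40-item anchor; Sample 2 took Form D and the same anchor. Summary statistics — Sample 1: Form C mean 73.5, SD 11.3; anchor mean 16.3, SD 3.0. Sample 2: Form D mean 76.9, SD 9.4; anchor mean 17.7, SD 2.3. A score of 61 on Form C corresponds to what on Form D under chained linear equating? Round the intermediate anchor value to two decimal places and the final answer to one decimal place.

Form C → anchor (Sample 1): v = (3.0/11.3)(61 − 73.5) + 16.3 = 12.98
anchor → Form D (Sample 2): y = (9.4/2.3)(12.98 − 17.7) + 76.9 = 57.6

57.6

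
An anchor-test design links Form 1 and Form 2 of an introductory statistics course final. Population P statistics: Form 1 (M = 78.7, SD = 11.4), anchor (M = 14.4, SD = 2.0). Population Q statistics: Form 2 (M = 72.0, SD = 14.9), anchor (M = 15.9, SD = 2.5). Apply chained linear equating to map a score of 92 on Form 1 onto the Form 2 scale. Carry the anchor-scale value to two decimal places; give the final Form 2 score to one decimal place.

Form 1 → anchor (Population P): v = (2.0/11.4)(92 − 78.7) + 14.4 = 16.73
anchor → Form 2 (Population Q): y = (14.9/2.5)(16.73 − 15.9) + 72.0 = 76.9

76.9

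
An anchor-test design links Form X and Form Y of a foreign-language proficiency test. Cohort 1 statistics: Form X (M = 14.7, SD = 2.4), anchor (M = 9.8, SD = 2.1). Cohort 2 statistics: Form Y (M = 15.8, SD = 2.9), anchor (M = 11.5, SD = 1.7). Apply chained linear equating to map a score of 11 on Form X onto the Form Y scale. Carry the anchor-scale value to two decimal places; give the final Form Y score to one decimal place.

7.4

Form X → anchor (Cohort 1): v = (2.1/2.4)(11 − 14.7) + 9.8 = 6.56
anchor → Form Y (Cohort 2): y = (2.9/1.7)(6.56 − 11.5) + 15.8 = 7.4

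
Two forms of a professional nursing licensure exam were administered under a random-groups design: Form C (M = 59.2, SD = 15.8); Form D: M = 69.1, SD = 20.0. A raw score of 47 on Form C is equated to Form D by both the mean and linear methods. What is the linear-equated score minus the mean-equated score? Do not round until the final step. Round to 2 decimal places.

-3.24

Mean-equated: 47 + (69.1 − 59.2) = 56.90
Linear-equated: (20.0/15.8)(47 − 59.2) + 69.1 = 53.657
Difference = 53.657 − 56.90 = -3.24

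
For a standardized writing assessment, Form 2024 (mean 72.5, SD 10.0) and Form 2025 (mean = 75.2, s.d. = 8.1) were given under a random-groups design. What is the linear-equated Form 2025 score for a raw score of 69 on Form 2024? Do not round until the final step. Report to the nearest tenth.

Linear equating: y = (SD_Y/SD_X)(x − M_X) + M_Y
y = (8.1/10.0)(69 − 72.5) + 75.2
y = 0.810000 × -3.5 + 75.2 = -2.8350 + 75.2 = 72.4

72.4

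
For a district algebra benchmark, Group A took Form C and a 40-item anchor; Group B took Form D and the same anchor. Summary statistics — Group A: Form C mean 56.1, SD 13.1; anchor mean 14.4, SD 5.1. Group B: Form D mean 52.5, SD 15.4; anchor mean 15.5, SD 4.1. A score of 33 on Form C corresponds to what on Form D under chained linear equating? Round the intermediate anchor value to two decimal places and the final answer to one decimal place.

14.6

Form C → anchor (Group A): v = (5.1/13.1)(33 − 56.1) + 14.4 = 5.41
anchor → Form D (Group B): y = (15.4/4.1)(5.41 − 15.5) + 52.5 = 14.6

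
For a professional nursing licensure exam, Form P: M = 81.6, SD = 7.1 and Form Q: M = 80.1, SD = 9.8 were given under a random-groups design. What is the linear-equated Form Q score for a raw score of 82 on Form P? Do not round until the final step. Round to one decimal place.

Linear equating: y = (SD_Y/SD_X)(x − M_X) + M_Y
y = (9.8/7.1)(82 − 81.6) + 80.1
y = 1.380282 × 0.4 + 80.1 = 0.5521 + 80.1 = 80.7

80.7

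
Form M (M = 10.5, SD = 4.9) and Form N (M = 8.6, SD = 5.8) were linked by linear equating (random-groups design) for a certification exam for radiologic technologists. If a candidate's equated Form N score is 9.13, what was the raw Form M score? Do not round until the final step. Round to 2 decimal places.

Invert y = (SD_Y/SD_X)(x − M_X) + M_Y:
x = (SD_X/SD_Y)(y − M_Y) + M_X = (4.9/5.8)(9.13 − 8.6) + 10.5
x = 0.844828 × 0.530 + 10.5 = 10.95

10.95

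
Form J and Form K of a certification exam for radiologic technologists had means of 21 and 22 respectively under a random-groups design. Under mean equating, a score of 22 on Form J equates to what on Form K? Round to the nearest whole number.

23

Mean equating: y = x + (M_Y − M_X) = 22 + (22 − 21) = 23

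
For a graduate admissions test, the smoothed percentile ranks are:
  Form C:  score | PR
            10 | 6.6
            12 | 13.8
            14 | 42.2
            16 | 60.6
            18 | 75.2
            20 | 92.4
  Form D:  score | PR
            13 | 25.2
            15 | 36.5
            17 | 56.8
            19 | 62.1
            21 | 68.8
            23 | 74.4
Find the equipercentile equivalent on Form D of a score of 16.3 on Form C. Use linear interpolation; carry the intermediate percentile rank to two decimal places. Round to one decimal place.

19.2

PR of 16.3 on Form C: 60.6 + (16.3 − 16)/(18 − 16) × (75.2 − 60.6) = 62.79
On Form D, PR 62.79 falls between score 19 (PR 62.1) and 21 (PR 68.8).
Interpolate: 19 + (62.79 − 62.1)/(68.8 − 62.1) × (21 − 19) = 19.2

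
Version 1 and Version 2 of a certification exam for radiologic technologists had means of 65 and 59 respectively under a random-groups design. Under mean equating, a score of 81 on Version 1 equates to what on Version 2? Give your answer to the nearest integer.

Mean equating: y = x + (M_Y − M_X) = 81 + (59 − 65) = 75

75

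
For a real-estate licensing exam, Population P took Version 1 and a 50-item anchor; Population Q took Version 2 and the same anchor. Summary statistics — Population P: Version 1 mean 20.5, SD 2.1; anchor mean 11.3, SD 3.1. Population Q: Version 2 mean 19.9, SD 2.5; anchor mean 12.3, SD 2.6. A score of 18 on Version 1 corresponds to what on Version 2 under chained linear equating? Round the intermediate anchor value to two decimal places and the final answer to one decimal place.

Version 1 → anchor (Population P): v = (3.1/2.1)(18 − 20.5) + 11.3 = 7.61
anchor → Version 2 (Population Q): y = (2.5/2.6)(7.61 − 12.3) + 19.9 = 15.4

15.4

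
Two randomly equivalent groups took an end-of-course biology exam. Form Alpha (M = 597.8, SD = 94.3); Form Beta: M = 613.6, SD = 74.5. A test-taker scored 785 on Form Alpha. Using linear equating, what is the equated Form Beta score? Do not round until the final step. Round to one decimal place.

Linear equating: y = (SD_Y/SD_X)(x − M_X) + M_Y
y = (74.5/94.3)(785 − 597.8) + 613.6
y = 0.790032 × 187.2 + 613.6 = 147.8940 + 613.6 = 761.5

761.5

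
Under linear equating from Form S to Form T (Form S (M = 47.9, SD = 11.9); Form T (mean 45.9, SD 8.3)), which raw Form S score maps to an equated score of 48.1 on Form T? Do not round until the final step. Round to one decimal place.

Invert y = (SD_Y/SD_X)(x − M_X) + M_Y:
x = (SD_X/SD_Y)(y − M_Y) + M_X = (11.9/8.3)(48.1 − 45.9) + 47.9
x = 1.433735 × 2.200 + 47.9 = 51.1

51.1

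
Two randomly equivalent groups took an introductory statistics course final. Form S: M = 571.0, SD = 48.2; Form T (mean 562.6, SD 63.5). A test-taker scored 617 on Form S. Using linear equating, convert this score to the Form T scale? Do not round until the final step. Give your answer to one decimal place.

Linear equating: y = (SD_Y/SD_X)(x − M_X) + M_Y
y = (63.5/48.2)(617 − 571.0) + 562.6
y = 1.317427 × 46.0 + 562.6 = 60.6017 + 562.6 = 623.2

623.2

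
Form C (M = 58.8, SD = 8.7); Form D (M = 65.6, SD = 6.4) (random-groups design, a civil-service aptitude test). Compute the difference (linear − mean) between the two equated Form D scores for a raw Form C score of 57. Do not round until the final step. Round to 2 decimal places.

0.48

Mean-equated: 57 + (65.6 − 58.8) = 63.80
Linear-equated: (6.4/8.7)(57 − 58.8) + 65.6 = 64.276
Difference = 64.276 − 63.80 = 0.48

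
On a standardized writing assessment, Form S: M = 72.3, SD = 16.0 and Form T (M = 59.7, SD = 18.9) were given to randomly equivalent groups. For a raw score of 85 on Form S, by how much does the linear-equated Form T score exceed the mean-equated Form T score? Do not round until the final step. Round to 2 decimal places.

2.30

Mean-equated: 85 + (59.7 − 72.3) = 72.40
Linear-equated: (18.9/16.0)(85 − 72.3) + 59.7 = 74.702
Difference = 74.702 − 72.40 = 2.30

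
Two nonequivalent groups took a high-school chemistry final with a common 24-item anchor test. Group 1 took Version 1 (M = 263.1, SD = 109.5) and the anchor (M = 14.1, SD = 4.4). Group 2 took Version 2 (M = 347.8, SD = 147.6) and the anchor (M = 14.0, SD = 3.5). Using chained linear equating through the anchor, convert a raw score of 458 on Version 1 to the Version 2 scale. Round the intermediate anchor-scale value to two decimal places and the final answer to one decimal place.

Version 1 → anchor (Group 1): v = (4.4/109.5)(458 − 263.1) + 14.1 = 21.93
anchor → Version 2 (Group 2): y = (147.6/3.5)(21.93 − 14.0) + 347.8 = 682.2

682.2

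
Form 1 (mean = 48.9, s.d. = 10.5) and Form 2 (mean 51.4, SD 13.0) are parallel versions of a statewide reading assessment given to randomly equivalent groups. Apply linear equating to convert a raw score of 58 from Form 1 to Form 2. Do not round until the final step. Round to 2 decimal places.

62.67

Linear equating: y = (SD_Y/SD_X)(x − M_X) + M_Y
y = (13.0/10.5)(58 − 48.9) + 51.4
y = 1.238095 × 9.1 + 51.4 = 11.2667 + 51.4 = 62.67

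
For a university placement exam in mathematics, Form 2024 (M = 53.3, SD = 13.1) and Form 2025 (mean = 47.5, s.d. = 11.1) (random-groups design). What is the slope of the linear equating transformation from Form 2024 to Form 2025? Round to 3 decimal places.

A = SD_Y / SD_X = 11.1 / 13.1 = 0.847

0.847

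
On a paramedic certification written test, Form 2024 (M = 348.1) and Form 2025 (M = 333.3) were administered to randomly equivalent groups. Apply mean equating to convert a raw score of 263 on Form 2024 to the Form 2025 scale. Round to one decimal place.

248.2

Mean equating: y = x + (M_Y − M_X) = 263 + (333.3 − 348.1) = 248.2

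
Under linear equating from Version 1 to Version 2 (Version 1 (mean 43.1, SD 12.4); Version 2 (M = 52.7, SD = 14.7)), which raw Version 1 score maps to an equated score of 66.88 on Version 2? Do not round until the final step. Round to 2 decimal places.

55.06

Invert y = (SD_Y/SD_X)(x − M_X) + M_Y:
x = (SD_X/SD_Y)(y − M_Y) + M_X = (12.4/14.7)(66.88 − 52.7) + 43.1
x = 0.843537 × 14.180 + 43.1 = 55.06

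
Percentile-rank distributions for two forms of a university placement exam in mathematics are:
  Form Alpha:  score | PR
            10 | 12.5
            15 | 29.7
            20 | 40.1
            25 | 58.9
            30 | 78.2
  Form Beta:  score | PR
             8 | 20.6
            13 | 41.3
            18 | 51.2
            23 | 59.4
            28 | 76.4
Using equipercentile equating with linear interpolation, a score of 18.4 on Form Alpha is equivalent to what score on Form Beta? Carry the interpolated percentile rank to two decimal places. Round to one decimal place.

11.9

PR of 18.4 on Form Alpha: 29.7 + (18.4 − 15)/(20 − 15) × (40.1 − 29.7) = 36.77
On Form Beta, PR 36.77 falls between score 8 (PR 20.6) and 13 (PR 41.3).
Interpolate: 8 + (36.77 − 20.6)/(41.3 − 20.6) × (13 − 8) = 11.9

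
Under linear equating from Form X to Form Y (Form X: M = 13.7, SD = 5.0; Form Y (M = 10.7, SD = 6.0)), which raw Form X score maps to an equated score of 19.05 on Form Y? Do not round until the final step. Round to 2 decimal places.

Invert y = (SD_Y/SD_X)(x − M_X) + M_Y:
x = (SD_X/SD_Y)(y − M_Y) + M_X = (5.0/6.0)(19.05 − 10.7) + 13.7
x = 0.833333 × 8.350 + 13.7 = 20.66

20.66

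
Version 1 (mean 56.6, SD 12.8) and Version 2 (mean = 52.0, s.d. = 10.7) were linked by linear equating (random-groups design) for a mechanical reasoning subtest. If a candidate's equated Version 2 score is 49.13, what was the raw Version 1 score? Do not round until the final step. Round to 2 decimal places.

53.17

Invert y = (SD_Y/SD_X)(x − M_X) + M_Y:
x = (SD_X/SD_Y)(y − M_Y) + M_X = (12.8/10.7)(49.13 − 52.0) + 56.6
x = 1.196262 × -2.870 + 56.6 = 53.17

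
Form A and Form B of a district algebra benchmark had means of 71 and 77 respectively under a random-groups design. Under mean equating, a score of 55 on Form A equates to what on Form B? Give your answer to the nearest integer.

Mean equating: y = x + (M_Y − M_X) = 55 + (77 − 71) = 61

61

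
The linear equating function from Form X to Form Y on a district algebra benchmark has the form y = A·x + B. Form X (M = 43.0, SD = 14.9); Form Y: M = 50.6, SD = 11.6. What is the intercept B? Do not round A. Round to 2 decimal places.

A = SD_Y / SD_X = 11.6 / 14.9 = 0.778523
B = M_Y − A·M_X = 50.6 − 0.778523 × 43.0 = 17.12

17.12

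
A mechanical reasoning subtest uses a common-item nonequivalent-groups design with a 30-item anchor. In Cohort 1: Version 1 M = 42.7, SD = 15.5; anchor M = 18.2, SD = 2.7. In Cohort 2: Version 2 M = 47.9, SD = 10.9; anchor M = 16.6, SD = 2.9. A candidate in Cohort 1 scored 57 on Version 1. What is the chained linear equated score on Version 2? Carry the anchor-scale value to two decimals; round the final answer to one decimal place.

63.3

Version 1 → anchor (Cohort 1): v = (2.7/15.5)(57 − 42.7) + 18.2 = 20.69
anchor → Version 2 (Cohort 2): y = (10.9/2.9)(20.69 − 16.6) + 47.9 = 63.3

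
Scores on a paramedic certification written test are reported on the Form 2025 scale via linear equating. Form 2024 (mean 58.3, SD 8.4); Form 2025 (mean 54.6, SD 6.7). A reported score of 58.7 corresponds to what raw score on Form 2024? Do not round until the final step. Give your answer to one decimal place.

63.4

Invert y = (SD_Y/SD_X)(x − M_X) + M_Y:
x = (SD_X/SD_Y)(y − M_Y) + M_X = (8.4/6.7)(58.7 − 54.6) + 58.3
x = 1.253731 × 4.100 + 58.3 = 63.4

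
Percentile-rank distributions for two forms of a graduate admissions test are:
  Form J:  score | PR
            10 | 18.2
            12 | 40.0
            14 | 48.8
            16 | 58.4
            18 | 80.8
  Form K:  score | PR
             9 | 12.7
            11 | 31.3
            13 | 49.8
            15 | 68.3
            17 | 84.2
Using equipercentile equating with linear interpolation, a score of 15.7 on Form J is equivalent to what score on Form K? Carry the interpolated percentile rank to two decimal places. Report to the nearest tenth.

PR of 15.7 on Form J: 48.8 + (15.7 − 14)/(16 − 14) × (58.4 − 48.8) = 56.96
On Form K, PR 56.96 falls between score 13 (PR 49.8) and 15 (PR 68.3).
Interpolate: 13 + (56.96 − 49.8)/(68.3 − 49.8) × (15 − 13) = 13.8

13.8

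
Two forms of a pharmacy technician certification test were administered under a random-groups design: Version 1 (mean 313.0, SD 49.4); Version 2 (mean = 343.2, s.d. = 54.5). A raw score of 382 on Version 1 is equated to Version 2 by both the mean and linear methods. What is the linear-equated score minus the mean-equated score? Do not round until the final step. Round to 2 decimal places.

Mean-equated: 382 + (343.2 − 313.0) = 412.20
Linear-equated: (54.5/49.4)(382 − 313.0) + 343.2 = 419.323
Difference = 419.323 − 412.20 = 7.12

7.12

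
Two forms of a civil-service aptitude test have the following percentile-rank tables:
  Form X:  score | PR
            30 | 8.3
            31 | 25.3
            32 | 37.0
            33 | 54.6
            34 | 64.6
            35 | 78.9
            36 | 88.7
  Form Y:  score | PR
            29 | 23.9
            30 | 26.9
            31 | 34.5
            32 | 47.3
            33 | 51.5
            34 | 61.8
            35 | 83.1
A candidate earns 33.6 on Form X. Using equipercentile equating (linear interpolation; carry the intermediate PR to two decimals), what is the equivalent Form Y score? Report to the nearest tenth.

PR of 33.6 on Form X: 54.6 + (33.6 − 33)/(34 − 33) × (64.6 − 54.6) = 60.60
On Form Y, PR 60.60 falls between score 33 (PR 51.5) and 34 (PR 61.8).
Interpolate: 33 + (60.60 − 51.5)/(61.8 − 51.5) × (34 − 33) = 33.9

33.9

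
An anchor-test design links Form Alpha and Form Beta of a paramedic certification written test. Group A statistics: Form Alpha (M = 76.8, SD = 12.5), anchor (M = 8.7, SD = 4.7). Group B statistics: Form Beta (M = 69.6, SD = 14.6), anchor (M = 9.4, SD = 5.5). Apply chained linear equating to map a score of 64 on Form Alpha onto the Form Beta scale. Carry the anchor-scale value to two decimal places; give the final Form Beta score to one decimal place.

55.0

Form Alpha → anchor (Group A): v = (4.7/12.5)(64 − 76.8) + 8.7 = 3.89
anchor → Form Beta (Group B): y = (14.6/5.5)(3.89 − 9.4) + 69.6 = 55.0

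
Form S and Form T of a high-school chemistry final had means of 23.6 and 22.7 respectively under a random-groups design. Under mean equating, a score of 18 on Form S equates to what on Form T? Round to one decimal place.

Mean equating: y = x + (M_Y − M_X) = 18 + (22.7 − 23.6) = 17.1

17.1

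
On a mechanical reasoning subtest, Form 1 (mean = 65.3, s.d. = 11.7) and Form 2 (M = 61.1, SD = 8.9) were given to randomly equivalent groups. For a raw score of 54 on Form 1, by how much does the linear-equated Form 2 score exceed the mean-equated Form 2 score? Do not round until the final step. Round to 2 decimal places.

2.70

Mean-equated: 54 + (61.1 − 65.3) = 49.80
Linear-equated: (8.9/11.7)(54 − 65.3) + 61.1 = 52.504
Difference = 52.504 − 49.80 = 2.70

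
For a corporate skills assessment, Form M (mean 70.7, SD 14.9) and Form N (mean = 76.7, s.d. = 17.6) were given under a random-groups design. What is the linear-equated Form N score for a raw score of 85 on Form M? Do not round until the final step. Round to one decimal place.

93.6

Linear equating: y = (SD_Y/SD_X)(x − M_X) + M_Y
y = (17.6/14.9)(85 − 70.7) + 76.7
y = 1.181208 × 14.3 + 76.7 = 16.8913 + 76.7 = 93.6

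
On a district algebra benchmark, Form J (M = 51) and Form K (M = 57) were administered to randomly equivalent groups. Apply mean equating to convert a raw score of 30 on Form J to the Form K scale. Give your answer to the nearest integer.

36

Mean equating: y = x + (M_Y − M_X) = 30 + (57 − 51) = 36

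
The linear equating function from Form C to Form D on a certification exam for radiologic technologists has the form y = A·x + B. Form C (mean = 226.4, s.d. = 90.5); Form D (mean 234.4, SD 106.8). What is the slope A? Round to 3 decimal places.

1.180

A = SD_Y / SD_X = 106.8 / 90.5 = 1.180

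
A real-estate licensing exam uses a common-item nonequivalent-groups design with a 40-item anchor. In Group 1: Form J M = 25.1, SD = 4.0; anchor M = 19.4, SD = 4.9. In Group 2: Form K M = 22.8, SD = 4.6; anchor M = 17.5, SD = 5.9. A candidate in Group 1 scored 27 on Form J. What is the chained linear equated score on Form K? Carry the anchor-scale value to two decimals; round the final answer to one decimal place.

26.1

Form J → anchor (Group 1): v = (4.9/4.0)(27 − 25.1) + 19.4 = 21.73
anchor → Form K (Group 2): y = (4.6/5.9)(21.73 − 17.5) + 22.8 = 26.1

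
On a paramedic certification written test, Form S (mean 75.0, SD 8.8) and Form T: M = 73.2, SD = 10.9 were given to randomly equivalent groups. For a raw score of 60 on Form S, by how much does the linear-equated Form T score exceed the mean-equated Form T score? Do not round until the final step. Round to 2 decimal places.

Mean-equated: 60 + (73.2 − 75.0) = 58.20
Linear-equated: (10.9/8.8)(60 − 75.0) + 73.2 = 54.620
Difference = 54.620 − 58.20 = -3.58

-3.58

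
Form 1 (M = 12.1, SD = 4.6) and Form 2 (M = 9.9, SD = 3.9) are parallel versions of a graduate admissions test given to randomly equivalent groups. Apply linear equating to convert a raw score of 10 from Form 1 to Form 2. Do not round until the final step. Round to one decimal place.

8.1

Linear equating: y = (SD_Y/SD_X)(x − M_X) + M_Y
y = (3.9/4.6)(10 − 12.1) + 9.9
y = 0.847826 × -2.1 + 9.9 = -1.7804 + 9.9 = 8.1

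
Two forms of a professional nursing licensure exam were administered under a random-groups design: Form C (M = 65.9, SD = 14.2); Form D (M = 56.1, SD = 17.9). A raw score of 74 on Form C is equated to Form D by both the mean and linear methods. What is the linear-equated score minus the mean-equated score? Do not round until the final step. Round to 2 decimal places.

2.11

Mean-equated: 74 + (56.1 − 65.9) = 64.20
Linear-equated: (17.9/14.2)(74 − 65.9) + 56.1 = 66.311
Difference = 66.311 − 64.20 = 2.11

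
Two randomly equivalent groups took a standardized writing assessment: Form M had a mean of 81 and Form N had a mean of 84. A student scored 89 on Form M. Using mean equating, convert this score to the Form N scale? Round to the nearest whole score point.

92

Mean equating: y = x + (M_Y − M_X) = 89 + (84 − 81) = 92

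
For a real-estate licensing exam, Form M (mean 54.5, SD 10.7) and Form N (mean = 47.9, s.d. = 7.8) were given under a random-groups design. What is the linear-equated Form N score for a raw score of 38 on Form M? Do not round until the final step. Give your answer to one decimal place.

35.9

Linear equating: y = (SD_Y/SD_X)(x − M_X) + M_Y
y = (7.8/10.7)(38 − 54.5) + 47.9
y = 0.728972 × -16.5 + 47.9 = -12.0280 + 47.9 = 35.9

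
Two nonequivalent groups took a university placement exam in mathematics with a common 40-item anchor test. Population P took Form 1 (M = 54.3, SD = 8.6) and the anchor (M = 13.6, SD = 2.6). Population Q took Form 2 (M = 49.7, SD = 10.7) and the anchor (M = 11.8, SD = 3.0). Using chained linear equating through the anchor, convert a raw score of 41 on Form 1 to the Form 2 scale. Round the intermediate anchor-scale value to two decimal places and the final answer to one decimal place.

Form 1 → anchor (Population P): v = (2.6/8.6)(41 − 54.3) + 13.6 = 9.58
anchor → Form 2 (Population Q): y = (10.7/3.0)(9.58 − 11.8) + 49.7 = 41.8

41.8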